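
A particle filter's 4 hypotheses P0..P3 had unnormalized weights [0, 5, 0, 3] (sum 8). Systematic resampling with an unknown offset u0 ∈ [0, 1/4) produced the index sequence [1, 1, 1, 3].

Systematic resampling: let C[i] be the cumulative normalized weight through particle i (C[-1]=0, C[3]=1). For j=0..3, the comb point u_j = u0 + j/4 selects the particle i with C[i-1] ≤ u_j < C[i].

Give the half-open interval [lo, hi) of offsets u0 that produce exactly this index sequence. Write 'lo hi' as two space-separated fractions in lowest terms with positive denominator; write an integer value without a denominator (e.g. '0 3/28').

C = [0, 5/8, 5/8, 1]
j=0 picked index 1: u0 ∈ [0, 5/8)
j=1 picked index 1: u0 ∈ [-1/4, 3/8)
j=2 picked index 1: u0 ∈ [-1/2, 1/8)
j=3 picked index 3: u0 ∈ [-1/8, 1/4)
intersection: [0, 1/8)

0 1/8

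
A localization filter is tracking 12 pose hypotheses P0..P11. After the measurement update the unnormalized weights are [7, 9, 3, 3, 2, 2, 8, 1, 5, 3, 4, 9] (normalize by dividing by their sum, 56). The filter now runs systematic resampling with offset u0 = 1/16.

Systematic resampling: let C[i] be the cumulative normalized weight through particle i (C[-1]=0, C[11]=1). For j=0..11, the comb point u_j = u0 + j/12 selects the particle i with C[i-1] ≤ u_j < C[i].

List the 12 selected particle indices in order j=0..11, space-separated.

0 1 1 2 4 6 6 8 9 10 11 11

C = [1/8, 2/7, 19/56, 11/28, 3/7, 13/28, 17/28, 5/8, 5/7, 43/56, 47/56, 1]
j=0: u_0=1/16 ∈ [0, 1/8) → index 0
j=1: u_1=7/48 ∈ [1/8, 2/7) → index 1
j=2: u_2=11/48 ∈ [1/8, 2/7) → index 1
j=3: u_3=5/16 ∈ [2/7, 19/56) → index 2
j=4: u_4=19/48 ∈ [11/28, 3/7) → index 4
j=5: u_5=23/48 ∈ [13/28, 17/28) → index 6
j=6: u_6=9/16 ∈ [13/28, 17/28) → index 6
j=7: u_7=31/48 ∈ [5/8, 5/7) → index 8
j=8: u_8=35/48 ∈ [5/7, 43/56) → index 9
j=9: u_9=13/16 ∈ [43/56, 47/56) → index 10
j=10: u_10=43/48 ∈ [47/56, 1) → index 11
j=11: u_11=47/48 ∈ [47/56, 1) → index 11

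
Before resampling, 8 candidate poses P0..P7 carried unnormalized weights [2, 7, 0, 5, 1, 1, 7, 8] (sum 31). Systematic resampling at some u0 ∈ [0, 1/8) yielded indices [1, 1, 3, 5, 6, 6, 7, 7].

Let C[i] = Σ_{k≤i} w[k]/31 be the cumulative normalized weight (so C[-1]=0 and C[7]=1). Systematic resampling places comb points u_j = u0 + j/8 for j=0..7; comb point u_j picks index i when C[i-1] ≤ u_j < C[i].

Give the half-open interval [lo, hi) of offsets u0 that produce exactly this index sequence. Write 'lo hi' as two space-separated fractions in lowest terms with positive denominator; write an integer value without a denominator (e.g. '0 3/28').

27/248 29/248

C = [2/31, 9/31, 9/31, 14/31, 15/31, 16/31, 23/31, 1]
j=0 picked index 1: u0 ∈ [2/31, 9/31)
j=1 picked index 1: u0 ∈ [-15/248, 41/248)
j=2 picked index 3: u0 ∈ [5/124, 25/124)
j=3 picked index 5: u0 ∈ [27/248, 35/248)
j=4 picked index 6: u0 ∈ [1/62, 15/62)
j=5 picked index 6: u0 ∈ [-27/248, 29/248)
j=6 picked index 7: u0 ∈ [-1/124, 1/4)
j=7 picked index 7: u0 ∈ [-33/248, 1/8)
intersection: [27/248, 29/248)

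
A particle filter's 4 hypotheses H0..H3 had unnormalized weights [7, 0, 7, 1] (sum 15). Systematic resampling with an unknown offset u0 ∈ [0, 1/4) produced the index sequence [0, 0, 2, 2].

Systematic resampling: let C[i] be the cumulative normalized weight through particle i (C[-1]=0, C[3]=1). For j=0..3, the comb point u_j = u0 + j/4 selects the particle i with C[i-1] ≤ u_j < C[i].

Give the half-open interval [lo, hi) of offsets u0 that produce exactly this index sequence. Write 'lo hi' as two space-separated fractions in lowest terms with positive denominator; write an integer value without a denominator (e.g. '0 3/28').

C = [7/15, 7/15, 14/15, 1]
j=0 picked index 0: u0 ∈ [0, 7/15)
j=1 picked index 0: u0 ∈ [-1/4, 13/60)
j=2 picked index 2: u0 ∈ [-1/30, 13/30)
j=3 picked index 2: u0 ∈ [-17/60, 11/60)
intersection: [0, 11/60)

0 11/60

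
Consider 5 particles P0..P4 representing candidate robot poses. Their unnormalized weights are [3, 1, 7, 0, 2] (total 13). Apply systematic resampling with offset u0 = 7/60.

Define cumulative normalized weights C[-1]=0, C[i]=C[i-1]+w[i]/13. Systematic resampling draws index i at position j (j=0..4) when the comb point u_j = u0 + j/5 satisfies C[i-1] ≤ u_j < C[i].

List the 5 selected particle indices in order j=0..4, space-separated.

C = [3/13, 4/13, 11/13, 11/13, 1]
j=0: u_0=7/60 ∈ [0, 3/13) → index 0
j=1: u_1=19/60 ∈ [4/13, 11/13) → index 2
j=2: u_2=31/60 ∈ [4/13, 11/13) → index 2
j=3: u_3=43/60 ∈ [4/13, 11/13) → index 2
j=4: u_4=11/12 ∈ [11/13, 1) → index 4

0 2 2 2 4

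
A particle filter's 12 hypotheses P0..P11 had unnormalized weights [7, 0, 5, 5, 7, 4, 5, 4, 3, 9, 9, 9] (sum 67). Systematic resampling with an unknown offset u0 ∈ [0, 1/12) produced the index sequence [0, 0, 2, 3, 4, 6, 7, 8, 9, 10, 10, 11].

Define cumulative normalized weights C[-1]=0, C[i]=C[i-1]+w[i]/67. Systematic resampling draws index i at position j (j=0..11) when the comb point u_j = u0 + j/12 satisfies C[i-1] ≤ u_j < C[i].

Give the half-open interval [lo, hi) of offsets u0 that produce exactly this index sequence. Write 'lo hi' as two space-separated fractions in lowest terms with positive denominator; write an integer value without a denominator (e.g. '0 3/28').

1/804 1/268

C = [7/67, 7/67, 12/67, 17/67, 24/67, 28/67, 33/67, 37/67, 40/67, 49/67, 58/67, 1]
j=0 picked index 0: u0 ∈ [0, 7/67)
j=1 picked index 0: u0 ∈ [-1/12, 17/804)
j=2 picked index 2: u0 ∈ [-25/402, 5/402)
j=3 picked index 3: u0 ∈ [-19/268, 1/268)
j=4 picked index 4: u0 ∈ [-16/201, 5/201)
j=5 picked index 6: u0 ∈ [1/804, 61/804)
j=6 picked index 7: u0 ∈ [-1/134, 7/134)
j=7 picked index 8: u0 ∈ [-25/804, 11/804)
j=8 picked index 9: u0 ∈ [-14/201, 13/201)
j=9 picked index 10: u0 ∈ [-5/268, 31/268)
j=10 picked index 10: u0 ∈ [-41/402, 13/402)
j=11 picked index 11: u0 ∈ [-41/804, 1/12)
intersection: [1/804, 1/268)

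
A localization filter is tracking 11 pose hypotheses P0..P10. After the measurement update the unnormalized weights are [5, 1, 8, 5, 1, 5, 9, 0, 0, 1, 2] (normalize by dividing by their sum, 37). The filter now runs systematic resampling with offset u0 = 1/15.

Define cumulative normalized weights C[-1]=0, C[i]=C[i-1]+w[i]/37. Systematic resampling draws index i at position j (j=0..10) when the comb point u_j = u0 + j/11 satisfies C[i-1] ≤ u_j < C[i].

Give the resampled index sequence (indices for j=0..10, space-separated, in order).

C = [5/37, 6/37, 14/37, 19/37, 20/37, 25/37, 34/37, 34/37, 34/37, 35/37, 1]
j=0: u_0=1/15 ∈ [0, 5/37) → index 0
j=1: u_1=26/165 ∈ [5/37, 6/37) → index 1
j=2: u_2=41/165 ∈ [6/37, 14/37) → index 2
j=3: u_3=56/165 ∈ [6/37, 14/37) → index 2
j=4: u_4=71/165 ∈ [14/37, 19/37) → index 3
j=5: u_5=86/165 ∈ [19/37, 20/37) → index 4
j=6: u_6=101/165 ∈ [20/37, 25/37) → index 5
j=7: u_7=116/165 ∈ [25/37, 34/37) → index 6
j=8: u_8=131/165 ∈ [25/37, 34/37) → index 6
j=9: u_9=146/165 ∈ [25/37, 34/37) → index 6
j=10: u_10=161/165 ∈ [35/37, 1) → index 10

0 1 2 2 3 4 5 6 6 6 10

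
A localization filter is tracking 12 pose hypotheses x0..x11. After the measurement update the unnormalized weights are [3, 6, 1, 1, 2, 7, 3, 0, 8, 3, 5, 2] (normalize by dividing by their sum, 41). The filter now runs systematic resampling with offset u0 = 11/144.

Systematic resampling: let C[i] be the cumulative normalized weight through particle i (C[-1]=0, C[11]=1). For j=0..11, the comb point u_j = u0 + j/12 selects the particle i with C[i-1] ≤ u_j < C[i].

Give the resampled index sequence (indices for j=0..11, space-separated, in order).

C = [3/41, 9/41, 10/41, 11/41, 13/41, 20/41, 23/41, 23/41, 31/41, 34/41, 39/41, 1]
j=0: u_0=11/144 ∈ [3/41, 9/41) → index 1
j=1: u_1=23/144 ∈ [3/41, 9/41) → index 1
j=2: u_2=35/144 ∈ [9/41, 10/41) → index 2
j=3: u_3=47/144 ∈ [13/41, 20/41) → index 5
j=4: u_4=59/144 ∈ [13/41, 20/41) → index 5
j=5: u_5=71/144 ∈ [20/41, 23/41) → index 6
j=6: u_6=83/144 ∈ [23/41, 31/41) → index 8
j=7: u_7=95/144 ∈ [23/41, 31/41) → index 8
j=8: u_8=107/144 ∈ [23/41, 31/41) → index 8
j=9: u_9=119/144 ∈ [31/41, 34/41) → index 9
j=10: u_10=131/144 ∈ [34/41, 39/41) → index 10
j=11: u_11=143/144 ∈ [39/41, 1) → index 11

1 1 2 5 5 6 8 8 8 9 10 11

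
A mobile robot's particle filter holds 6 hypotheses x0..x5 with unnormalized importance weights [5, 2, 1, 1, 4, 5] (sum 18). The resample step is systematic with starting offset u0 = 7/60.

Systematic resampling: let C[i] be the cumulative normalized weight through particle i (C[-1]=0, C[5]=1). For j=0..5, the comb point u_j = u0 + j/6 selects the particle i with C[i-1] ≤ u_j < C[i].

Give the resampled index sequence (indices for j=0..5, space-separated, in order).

C = [5/18, 7/18, 4/9, 1/2, 13/18, 1]
j=0: u_0=7/60 ∈ [0, 5/18) → index 0
j=1: u_1=17/60 ∈ [5/18, 7/18) → index 1
j=2: u_2=9/20 ∈ [4/9, 1/2) → index 3
j=3: u_3=37/60 ∈ [1/2, 13/18) → index 4
j=4: u_4=47/60 ∈ [13/18, 1) → index 5
j=5: u_5=19/20 ∈ [13/18, 1) → index 5

0 1 3 4 5 5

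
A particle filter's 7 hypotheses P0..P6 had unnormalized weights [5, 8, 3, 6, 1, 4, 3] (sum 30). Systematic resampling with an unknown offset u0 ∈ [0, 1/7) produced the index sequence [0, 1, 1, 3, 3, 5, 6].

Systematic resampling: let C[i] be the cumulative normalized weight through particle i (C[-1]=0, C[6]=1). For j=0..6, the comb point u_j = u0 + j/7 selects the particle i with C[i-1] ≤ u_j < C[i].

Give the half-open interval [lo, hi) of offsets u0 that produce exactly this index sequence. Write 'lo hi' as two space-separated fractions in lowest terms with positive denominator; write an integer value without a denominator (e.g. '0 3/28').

C = [1/6, 13/30, 8/15, 11/15, 23/30, 9/10, 1]
j=0 picked index 0: u0 ∈ [0, 1/6)
j=1 picked index 1: u0 ∈ [1/42, 61/210)
j=2 picked index 1: u0 ∈ [-5/42, 31/210)
j=3 picked index 3: u0 ∈ [11/105, 32/105)
j=4 picked index 3: u0 ∈ [-4/105, 17/105)
j=5 picked index 5: u0 ∈ [11/210, 13/70)
j=6 picked index 6: u0 ∈ [3/70, 1/7)
intersection: [11/105, 1/7)

11/105 1/7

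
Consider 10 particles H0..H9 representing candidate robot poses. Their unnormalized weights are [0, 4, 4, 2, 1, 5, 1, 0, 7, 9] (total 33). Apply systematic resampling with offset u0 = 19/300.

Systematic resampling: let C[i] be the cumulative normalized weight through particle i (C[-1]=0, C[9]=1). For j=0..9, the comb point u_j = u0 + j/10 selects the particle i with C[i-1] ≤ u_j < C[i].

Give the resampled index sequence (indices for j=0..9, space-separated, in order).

C = [0, 4/33, 8/33, 10/33, 1/3, 16/33, 17/33, 17/33, 8/11, 1]
j=0: u_0=19/300 ∈ [0, 4/33) → index 1
j=1: u_1=49/300 ∈ [4/33, 8/33) → index 2
j=2: u_2=79/300 ∈ [8/33, 10/33) → index 3
j=3: u_3=109/300 ∈ [1/3, 16/33) → index 5
j=4: u_4=139/300 ∈ [1/3, 16/33) → index 5
j=5: u_5=169/300 ∈ [17/33, 8/11) → index 8
j=6: u_6=199/300 ∈ [17/33, 8/11) → index 8
j=7: u_7=229/300 ∈ [8/11, 1) → index 9
j=8: u_8=259/300 ∈ [8/11, 1) → index 9
j=9: u_9=289/300 ∈ [8/11, 1) → index 9

1 2 3 5 5 8 8 9 9 9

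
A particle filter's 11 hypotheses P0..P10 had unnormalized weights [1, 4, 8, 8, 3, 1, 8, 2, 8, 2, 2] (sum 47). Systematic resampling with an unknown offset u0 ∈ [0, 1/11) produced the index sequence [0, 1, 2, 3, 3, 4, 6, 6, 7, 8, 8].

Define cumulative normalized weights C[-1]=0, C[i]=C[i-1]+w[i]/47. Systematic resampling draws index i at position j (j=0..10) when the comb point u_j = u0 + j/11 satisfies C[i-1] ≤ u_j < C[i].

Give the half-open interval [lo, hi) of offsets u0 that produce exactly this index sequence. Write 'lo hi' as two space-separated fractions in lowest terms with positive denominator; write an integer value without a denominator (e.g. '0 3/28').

C = [1/47, 5/47, 13/47, 21/47, 24/47, 25/47, 33/47, 35/47, 43/47, 45/47, 1]
j=0 picked index 0: u0 ∈ [0, 1/47)
j=1 picked index 1: u0 ∈ [-36/517, 8/517)
j=2 picked index 2: u0 ∈ [-39/517, 49/517)
j=3 picked index 3: u0 ∈ [2/517, 90/517)
j=4 picked index 3: u0 ∈ [-45/517, 43/517)
j=5 picked index 4: u0 ∈ [-4/517, 29/517)
j=6 picked index 6: u0 ∈ [-7/517, 81/517)
j=7 picked index 6: u0 ∈ [-54/517, 34/517)
j=8 picked index 7: u0 ∈ [-13/517, 9/517)
j=9 picked index 8: u0 ∈ [-38/517, 50/517)
j=10 picked index 8: u0 ∈ [-85/517, 3/517)
intersection: [2/517, 3/517)

2/517 3/517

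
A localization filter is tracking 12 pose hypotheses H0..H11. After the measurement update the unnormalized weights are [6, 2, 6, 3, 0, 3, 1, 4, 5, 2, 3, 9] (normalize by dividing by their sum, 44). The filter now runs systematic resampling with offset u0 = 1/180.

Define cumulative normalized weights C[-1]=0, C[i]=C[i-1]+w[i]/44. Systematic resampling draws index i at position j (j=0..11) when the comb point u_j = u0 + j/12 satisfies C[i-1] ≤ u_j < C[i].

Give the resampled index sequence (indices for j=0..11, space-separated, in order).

C = [3/22, 2/11, 7/22, 17/44, 17/44, 5/11, 21/44, 25/44, 15/22, 8/11, 35/44, 1]
j=0: u_0=1/180 ∈ [0, 3/22) → index 0
j=1: u_1=4/45 ∈ [0, 3/22) → index 0
j=2: u_2=31/180 ∈ [3/22, 2/11) → index 1
j=3: u_3=23/90 ∈ [2/11, 7/22) → index 2
j=4: u_4=61/180 ∈ [7/22, 17/44) → index 3
j=5: u_5=19/45 ∈ [17/44, 5/11) → index 5
j=6: u_6=91/180 ∈ [21/44, 25/44) → index 7
j=7: u_7=53/90 ∈ [25/44, 15/22) → index 8
j=8: u_8=121/180 ∈ [25/44, 15/22) → index 8
j=9: u_9=34/45 ∈ [8/11, 35/44) → index 10
j=10: u_10=151/180 ∈ [35/44, 1) → index 11
j=11: u_11=83/90 ∈ [35/44, 1) → index 11

0 0 1 2 3 5 7 8 8 10 11 11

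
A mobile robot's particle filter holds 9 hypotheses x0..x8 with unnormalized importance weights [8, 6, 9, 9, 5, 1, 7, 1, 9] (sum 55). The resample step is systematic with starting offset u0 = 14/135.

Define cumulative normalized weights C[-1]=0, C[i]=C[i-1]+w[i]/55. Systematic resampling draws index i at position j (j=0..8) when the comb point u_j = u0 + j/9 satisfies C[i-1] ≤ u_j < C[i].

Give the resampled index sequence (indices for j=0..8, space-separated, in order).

C = [8/55, 14/55, 23/55, 32/55, 37/55, 38/55, 9/11, 46/55, 1]
j=0: u_0=14/135 ∈ [0, 8/55) → index 0
j=1: u_1=29/135 ∈ [8/55, 14/55) → index 1
j=2: u_2=44/135 ∈ [14/55, 23/55) → index 2
j=3: u_3=59/135 ∈ [23/55, 32/55) → index 3
j=4: u_4=74/135 ∈ [23/55, 32/55) → index 3
j=5: u_5=89/135 ∈ [32/55, 37/55) → index 4
j=6: u_6=104/135 ∈ [38/55, 9/11) → index 6
j=7: u_7=119/135 ∈ [46/55, 1) → index 8
j=8: u_8=134/135 ∈ [46/55, 1) → index 8

0 1 2 3 3 4 6 8 8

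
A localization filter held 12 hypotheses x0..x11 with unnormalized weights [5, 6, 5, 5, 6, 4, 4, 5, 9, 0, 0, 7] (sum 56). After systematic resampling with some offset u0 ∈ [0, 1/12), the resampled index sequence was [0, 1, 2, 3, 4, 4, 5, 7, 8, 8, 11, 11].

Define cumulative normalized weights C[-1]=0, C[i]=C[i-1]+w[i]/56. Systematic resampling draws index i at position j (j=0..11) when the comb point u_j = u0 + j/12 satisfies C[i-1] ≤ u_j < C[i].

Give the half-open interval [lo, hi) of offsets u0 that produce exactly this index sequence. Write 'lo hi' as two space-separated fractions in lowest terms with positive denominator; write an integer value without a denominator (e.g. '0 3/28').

1/21 3/56

C = [5/56, 11/56, 2/7, 3/8, 27/56, 31/56, 5/8, 5/7, 7/8, 7/8, 7/8, 1]
j=0 picked index 0: u0 ∈ [0, 5/56)
j=1 picked index 1: u0 ∈ [1/168, 19/168)
j=2 picked index 2: u0 ∈ [5/168, 5/42)
j=3 picked index 3: u0 ∈ [1/28, 1/8)
j=4 picked index 4: u0 ∈ [1/24, 25/168)
j=5 picked index 4: u0 ∈ [-1/24, 11/168)
j=6 picked index 5: u0 ∈ [-1/56, 3/56)
j=7 picked index 7: u0 ∈ [1/24, 11/84)
j=8 picked index 8: u0 ∈ [1/21, 5/24)
j=9 picked index 8: u0 ∈ [-1/28, 1/8)
j=10 picked index 11: u0 ∈ [1/24, 1/6)
j=11 picked index 11: u0 ∈ [-1/24, 1/12)
intersection: [1/21, 3/56)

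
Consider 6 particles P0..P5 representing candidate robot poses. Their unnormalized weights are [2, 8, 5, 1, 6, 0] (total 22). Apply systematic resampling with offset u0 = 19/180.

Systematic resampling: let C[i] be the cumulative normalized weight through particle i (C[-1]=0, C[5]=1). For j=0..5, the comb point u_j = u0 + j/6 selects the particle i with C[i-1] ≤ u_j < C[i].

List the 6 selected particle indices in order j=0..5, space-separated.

1 1 1 2 4 4

C = [1/11, 5/11, 15/22, 8/11, 1, 1]
j=0: u_0=19/180 ∈ [1/11, 5/11) → index 1
j=1: u_1=49/180 ∈ [1/11, 5/11) → index 1
j=2: u_2=79/180 ∈ [1/11, 5/11) → index 1
j=3: u_3=109/180 ∈ [5/11, 15/22) → index 2
j=4: u_4=139/180 ∈ [8/11, 1) → index 4
j=5: u_5=169/180 ∈ [8/11, 1) → index 4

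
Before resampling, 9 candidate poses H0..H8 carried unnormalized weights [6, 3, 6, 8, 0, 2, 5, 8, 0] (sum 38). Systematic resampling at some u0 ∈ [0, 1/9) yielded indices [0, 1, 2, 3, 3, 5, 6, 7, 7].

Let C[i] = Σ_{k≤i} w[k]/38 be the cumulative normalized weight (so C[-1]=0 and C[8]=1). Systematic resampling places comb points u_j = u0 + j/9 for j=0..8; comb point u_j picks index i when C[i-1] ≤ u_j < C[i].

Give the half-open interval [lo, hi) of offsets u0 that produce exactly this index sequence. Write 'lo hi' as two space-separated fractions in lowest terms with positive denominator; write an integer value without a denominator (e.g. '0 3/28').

7/114 35/342

C = [3/19, 9/38, 15/38, 23/38, 23/38, 25/38, 15/19, 1, 1]
j=0 picked index 0: u0 ∈ [0, 3/19)
j=1 picked index 1: u0 ∈ [8/171, 43/342)
j=2 picked index 2: u0 ∈ [5/342, 59/342)
j=3 picked index 3: u0 ∈ [7/114, 31/114)
j=4 picked index 3: u0 ∈ [-17/342, 55/342)
j=5 picked index 5: u0 ∈ [17/342, 35/342)
j=6 picked index 6: u0 ∈ [-1/114, 7/57)
j=7 picked index 7: u0 ∈ [2/171, 2/9)
j=8 picked index 7: u0 ∈ [-17/171, 1/9)
intersection: [7/114, 35/342)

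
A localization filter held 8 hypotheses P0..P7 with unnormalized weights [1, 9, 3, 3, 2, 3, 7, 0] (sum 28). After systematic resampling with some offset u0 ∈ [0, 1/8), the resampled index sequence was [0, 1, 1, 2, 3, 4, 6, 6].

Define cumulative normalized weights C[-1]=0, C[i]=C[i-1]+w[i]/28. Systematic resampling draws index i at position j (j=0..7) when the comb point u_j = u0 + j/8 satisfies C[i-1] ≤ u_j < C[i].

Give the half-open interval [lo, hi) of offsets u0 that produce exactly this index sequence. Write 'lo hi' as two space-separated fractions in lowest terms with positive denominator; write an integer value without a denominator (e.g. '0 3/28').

C = [1/28, 5/14, 13/28, 4/7, 9/14, 3/4, 1, 1]
j=0 picked index 0: u0 ∈ [0, 1/28)
j=1 picked index 1: u0 ∈ [-5/56, 13/56)
j=2 picked index 1: u0 ∈ [-3/14, 3/28)
j=3 picked index 2: u0 ∈ [-1/56, 5/56)
j=4 picked index 3: u0 ∈ [-1/28, 1/14)
j=5 picked index 4: u0 ∈ [-3/56, 1/56)
j=6 picked index 6: u0 ∈ [0, 1/4)
j=7 picked index 6: u0 ∈ [-1/8, 1/8)
intersection: [0, 1/56)

0 1/56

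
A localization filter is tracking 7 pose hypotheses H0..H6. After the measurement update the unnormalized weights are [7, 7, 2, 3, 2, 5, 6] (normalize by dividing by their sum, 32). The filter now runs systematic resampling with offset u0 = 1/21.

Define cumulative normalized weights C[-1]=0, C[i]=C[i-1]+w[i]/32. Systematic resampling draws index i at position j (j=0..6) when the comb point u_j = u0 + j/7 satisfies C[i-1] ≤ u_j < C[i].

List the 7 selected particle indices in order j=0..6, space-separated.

0 0 1 2 4 5 6

C = [7/32, 7/16, 1/2, 19/32, 21/32, 13/16, 1]
j=0: u_0=1/21 ∈ [0, 7/32) → index 0
j=1: u_1=4/21 ∈ [0, 7/32) → index 0
j=2: u_2=1/3 ∈ [7/32, 7/16) → index 1
j=3: u_3=10/21 ∈ [7/16, 1/2) → index 2
j=4: u_4=13/21 ∈ [19/32, 21/32) → index 4
j=5: u_5=16/21 ∈ [21/32, 13/16) → index 5
j=6: u_6=19/21 ∈ [13/16, 1) → index 6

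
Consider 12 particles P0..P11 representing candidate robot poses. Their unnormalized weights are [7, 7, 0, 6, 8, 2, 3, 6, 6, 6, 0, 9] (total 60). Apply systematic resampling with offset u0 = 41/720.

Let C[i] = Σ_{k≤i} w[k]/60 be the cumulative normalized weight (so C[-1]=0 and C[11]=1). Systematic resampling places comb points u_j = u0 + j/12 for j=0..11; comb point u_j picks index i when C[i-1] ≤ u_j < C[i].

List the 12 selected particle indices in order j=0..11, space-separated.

0 1 1 3 4 5 7 7 8 9 11 11

C = [7/60, 7/30, 7/30, 1/3, 7/15, 1/2, 11/20, 13/20, 3/4, 17/20, 17/20, 1]
j=0: u_0=41/720 ∈ [0, 7/60) → index 0
j=1: u_1=101/720 ∈ [7/60, 7/30) → index 1
j=2: u_2=161/720 ∈ [7/60, 7/30) → index 1
j=3: u_3=221/720 ∈ [7/30, 1/3) → index 3
j=4: u_4=281/720 ∈ [1/3, 7/15) → index 4
j=5: u_5=341/720 ∈ [7/15, 1/2) → index 5
j=6: u_6=401/720 ∈ [11/20, 13/20) → index 7
j=7: u_7=461/720 ∈ [11/20, 13/20) → index 7
j=8: u_8=521/720 ∈ [13/20, 3/4) → index 8
j=9: u_9=581/720 ∈ [3/4, 17/20) → index 9
j=10: u_10=641/720 ∈ [17/20, 1) → index 11
j=11: u_11=701/720 ∈ [17/20, 1) → index 11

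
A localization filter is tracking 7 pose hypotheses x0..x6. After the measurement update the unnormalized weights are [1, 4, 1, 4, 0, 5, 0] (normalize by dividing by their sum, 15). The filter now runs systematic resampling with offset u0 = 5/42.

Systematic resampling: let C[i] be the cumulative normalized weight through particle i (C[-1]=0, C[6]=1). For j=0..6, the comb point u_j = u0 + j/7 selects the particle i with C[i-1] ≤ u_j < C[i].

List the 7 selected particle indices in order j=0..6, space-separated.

1 1 3 3 5 5 5

C = [1/15, 1/3, 2/5, 2/3, 2/3, 1, 1]
j=0: u_0=5/42 ∈ [1/15, 1/3) → index 1
j=1: u_1=11/42 ∈ [1/15, 1/3) → index 1
j=2: u_2=17/42 ∈ [2/5, 2/3) → index 3
j=3: u_3=23/42 ∈ [2/5, 2/3) → index 3
j=4: u_4=29/42 ∈ [2/3, 1) → index 5
j=5: u_5=5/6 ∈ [2/3, 1) → index 5
j=6: u_6=41/42 ∈ [2/3, 1) → index 5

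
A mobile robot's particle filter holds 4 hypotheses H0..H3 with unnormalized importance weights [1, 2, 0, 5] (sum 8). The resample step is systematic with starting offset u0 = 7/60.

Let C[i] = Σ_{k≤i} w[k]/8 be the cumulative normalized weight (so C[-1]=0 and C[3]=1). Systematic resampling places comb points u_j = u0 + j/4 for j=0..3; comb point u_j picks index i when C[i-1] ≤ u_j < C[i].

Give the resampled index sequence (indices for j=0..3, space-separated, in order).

0 1 3 3

C = [1/8, 3/8, 3/8, 1]
j=0: u_0=7/60 ∈ [0, 1/8) → index 0
j=1: u_1=11/30 ∈ [1/8, 3/8) → index 1
j=2: u_2=37/60 ∈ [3/8, 1) → index 3
j=3: u_3=13/15 ∈ [3/8, 1) → index 3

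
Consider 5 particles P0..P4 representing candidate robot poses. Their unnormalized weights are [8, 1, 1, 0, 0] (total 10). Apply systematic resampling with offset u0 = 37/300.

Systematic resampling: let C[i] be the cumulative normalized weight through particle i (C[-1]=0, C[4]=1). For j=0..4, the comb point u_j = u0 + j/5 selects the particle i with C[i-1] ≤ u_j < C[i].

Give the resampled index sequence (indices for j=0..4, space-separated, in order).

0 0 0 0 2

C = [4/5, 9/10, 1, 1, 1]
j=0: u_0=37/300 ∈ [0, 4/5) → index 0
j=1: u_1=97/300 ∈ [0, 4/5) → index 0
j=2: u_2=157/300 ∈ [0, 4/5) → index 0
j=3: u_3=217/300 ∈ [0, 4/5) → index 0
j=4: u_4=277/300 ∈ [9/10, 1) → index 2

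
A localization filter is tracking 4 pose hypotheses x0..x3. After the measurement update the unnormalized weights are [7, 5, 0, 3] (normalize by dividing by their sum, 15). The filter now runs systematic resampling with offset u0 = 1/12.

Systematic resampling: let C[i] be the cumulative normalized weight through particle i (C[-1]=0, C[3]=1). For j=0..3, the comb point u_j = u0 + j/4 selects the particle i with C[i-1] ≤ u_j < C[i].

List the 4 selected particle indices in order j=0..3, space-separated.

C = [7/15, 4/5, 4/5, 1]
j=0: u_0=1/12 ∈ [0, 7/15) → index 0
j=1: u_1=1/3 ∈ [0, 7/15) → index 0
j=2: u_2=7/12 ∈ [7/15, 4/5) → index 1
j=3: u_3=5/6 ∈ [4/5, 1) → index 3

0 0 1 3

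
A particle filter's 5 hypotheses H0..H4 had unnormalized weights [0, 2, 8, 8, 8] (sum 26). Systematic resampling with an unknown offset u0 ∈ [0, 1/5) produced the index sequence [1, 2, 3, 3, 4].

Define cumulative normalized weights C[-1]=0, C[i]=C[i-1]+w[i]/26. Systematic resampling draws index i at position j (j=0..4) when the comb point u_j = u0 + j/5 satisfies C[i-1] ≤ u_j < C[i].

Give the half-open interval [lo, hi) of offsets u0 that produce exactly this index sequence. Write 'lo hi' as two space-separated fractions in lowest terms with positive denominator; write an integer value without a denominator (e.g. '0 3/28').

0 1/13

C = [0, 1/13, 5/13, 9/13, 1]
j=0 picked index 1: u0 ∈ [0, 1/13)
j=1 picked index 2: u0 ∈ [-8/65, 12/65)
j=2 picked index 3: u0 ∈ [-1/65, 19/65)
j=3 picked index 3: u0 ∈ [-14/65, 6/65)
j=4 picked index 4: u0 ∈ [-7/65, 1/5)
intersection: [0, 1/13)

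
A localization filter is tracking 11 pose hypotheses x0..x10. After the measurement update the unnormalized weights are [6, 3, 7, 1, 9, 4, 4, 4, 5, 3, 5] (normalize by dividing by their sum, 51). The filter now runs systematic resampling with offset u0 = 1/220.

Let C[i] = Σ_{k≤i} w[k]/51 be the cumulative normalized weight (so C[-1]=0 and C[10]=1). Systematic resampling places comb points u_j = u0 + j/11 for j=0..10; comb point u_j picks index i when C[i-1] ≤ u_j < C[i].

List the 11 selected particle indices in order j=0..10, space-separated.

0 0 2 2 4 4 5 6 7 8 10

C = [2/17, 3/17, 16/51, 1/3, 26/51, 10/17, 2/3, 38/51, 43/51, 46/51, 1]
j=0: u_0=1/220 ∈ [0, 2/17) → index 0
j=1: u_1=21/220 ∈ [0, 2/17) → index 0
j=2: u_2=41/220 ∈ [3/17, 16/51) → index 2
j=3: u_3=61/220 ∈ [3/17, 16/51) → index 2
j=4: u_4=81/220 ∈ [1/3, 26/51) → index 4
j=5: u_5=101/220 ∈ [1/3, 26/51) → index 4
j=6: u_6=11/20 ∈ [26/51, 10/17) → index 5
j=7: u_7=141/220 ∈ [10/17, 2/3) → index 6
j=8: u_8=161/220 ∈ [2/3, 38/51) → index 7
j=9: u_9=181/220 ∈ [38/51, 43/51) → index 8
j=10: u_10=201/220 ∈ [46/51, 1) → index 10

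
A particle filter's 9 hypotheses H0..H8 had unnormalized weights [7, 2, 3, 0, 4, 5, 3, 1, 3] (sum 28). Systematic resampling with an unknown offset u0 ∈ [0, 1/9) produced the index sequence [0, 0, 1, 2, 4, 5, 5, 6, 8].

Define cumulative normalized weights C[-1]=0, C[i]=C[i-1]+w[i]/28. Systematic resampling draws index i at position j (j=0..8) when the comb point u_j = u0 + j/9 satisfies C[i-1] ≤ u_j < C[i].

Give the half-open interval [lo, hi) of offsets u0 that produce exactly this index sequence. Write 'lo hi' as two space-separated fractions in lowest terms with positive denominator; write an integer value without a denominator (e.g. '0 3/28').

1/36 5/63

C = [1/4, 9/28, 3/7, 3/7, 4/7, 3/4, 6/7, 25/28, 1]
j=0 picked index 0: u0 ∈ [0, 1/4)
j=1 picked index 0: u0 ∈ [-1/9, 5/36)
j=2 picked index 1: u0 ∈ [1/36, 25/252)
j=3 picked index 2: u0 ∈ [-1/84, 2/21)
j=4 picked index 4: u0 ∈ [-1/63, 8/63)
j=5 picked index 5: u0 ∈ [1/63, 7/36)
j=6 picked index 5: u0 ∈ [-2/21, 1/12)
j=7 picked index 6: u0 ∈ [-1/36, 5/63)
j=8 picked index 8: u0 ∈ [1/252, 1/9)
intersection: [1/36, 5/63)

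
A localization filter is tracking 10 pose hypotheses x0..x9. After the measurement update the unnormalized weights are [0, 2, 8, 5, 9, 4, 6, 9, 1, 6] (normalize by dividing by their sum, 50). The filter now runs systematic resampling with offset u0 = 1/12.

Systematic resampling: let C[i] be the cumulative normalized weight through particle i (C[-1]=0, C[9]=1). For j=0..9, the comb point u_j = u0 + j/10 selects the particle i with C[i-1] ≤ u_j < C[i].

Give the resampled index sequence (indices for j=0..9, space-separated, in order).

C = [0, 1/25, 1/5, 3/10, 12/25, 14/25, 17/25, 43/50, 22/25, 1]
j=0: u_0=1/12 ∈ [1/25, 1/5) → index 2
j=1: u_1=11/60 ∈ [1/25, 1/5) → index 2
j=2: u_2=17/60 ∈ [1/5, 3/10) → index 3
j=3: u_3=23/60 ∈ [3/10, 12/25) → index 4
j=4: u_4=29/60 ∈ [12/25, 14/25) → index 5
j=5: u_5=7/12 ∈ [14/25, 17/25) → index 6
j=6: u_6=41/60 ∈ [17/25, 43/50) → index 7
j=7: u_7=47/60 ∈ [17/25, 43/50) → index 7
j=8: u_8=53/60 ∈ [22/25, 1) → index 9
j=9: u_9=59/60 ∈ [22/25, 1) → index 9

2 2 3 4 5 6 7 7 9 9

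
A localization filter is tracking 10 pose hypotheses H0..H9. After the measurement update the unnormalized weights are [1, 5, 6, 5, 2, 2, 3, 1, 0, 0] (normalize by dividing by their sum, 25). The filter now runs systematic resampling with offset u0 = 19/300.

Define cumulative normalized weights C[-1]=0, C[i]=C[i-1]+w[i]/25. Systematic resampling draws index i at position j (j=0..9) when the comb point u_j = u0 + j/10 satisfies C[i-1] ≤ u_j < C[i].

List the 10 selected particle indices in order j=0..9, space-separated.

1 1 2 2 2 3 3 5 6 7

C = [1/25, 6/25, 12/25, 17/25, 19/25, 21/25, 24/25, 1, 1, 1]
j=0: u_0=19/300 ∈ [1/25, 6/25) → index 1
j=1: u_1=49/300 ∈ [1/25, 6/25) → index 1
j=2: u_2=79/300 ∈ [6/25, 12/25) → index 2
j=3: u_3=109/300 ∈ [6/25, 12/25) → index 2
j=4: u_4=139/300 ∈ [6/25, 12/25) → index 2
j=5: u_5=169/300 ∈ [12/25, 17/25) → index 3
j=6: u_6=199/300 ∈ [12/25, 17/25) → index 3
j=7: u_7=229/300 ∈ [19/25, 21/25) → index 5
j=8: u_8=259/300 ∈ [21/25, 24/25) → index 6
j=9: u_9=289/300 ∈ [24/25, 1) → index 7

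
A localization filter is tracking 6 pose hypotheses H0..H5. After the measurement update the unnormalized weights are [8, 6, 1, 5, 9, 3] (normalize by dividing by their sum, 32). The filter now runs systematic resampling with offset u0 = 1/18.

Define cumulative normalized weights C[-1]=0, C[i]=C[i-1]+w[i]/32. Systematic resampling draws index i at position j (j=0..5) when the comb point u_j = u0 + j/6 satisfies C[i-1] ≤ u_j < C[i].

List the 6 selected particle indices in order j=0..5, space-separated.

C = [1/4, 7/16, 15/32, 5/8, 29/32, 1]
j=0: u_0=1/18 ∈ [0, 1/4) → index 0
j=1: u_1=2/9 ∈ [0, 1/4) → index 0
j=2: u_2=7/18 ∈ [1/4, 7/16) → index 1
j=3: u_3=5/9 ∈ [15/32, 5/8) → index 3
j=4: u_4=13/18 ∈ [5/8, 29/32) → index 4
j=5: u_5=8/9 ∈ [5/8, 29/32) → index 4

0 0 1 3 4 4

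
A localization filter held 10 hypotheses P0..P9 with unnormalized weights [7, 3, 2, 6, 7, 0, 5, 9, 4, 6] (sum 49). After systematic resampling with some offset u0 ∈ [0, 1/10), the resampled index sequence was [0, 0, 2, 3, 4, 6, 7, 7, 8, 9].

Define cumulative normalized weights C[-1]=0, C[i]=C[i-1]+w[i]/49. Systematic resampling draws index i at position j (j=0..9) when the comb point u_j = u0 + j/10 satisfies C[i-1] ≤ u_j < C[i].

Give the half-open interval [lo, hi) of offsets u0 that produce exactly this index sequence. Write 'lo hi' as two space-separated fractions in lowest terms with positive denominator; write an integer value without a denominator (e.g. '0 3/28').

C = [1/7, 10/49, 12/49, 18/49, 25/49, 25/49, 30/49, 39/49, 43/49, 1]
j=0 picked index 0: u0 ∈ [0, 1/7)
j=1 picked index 0: u0 ∈ [-1/10, 3/70)
j=2 picked index 2: u0 ∈ [1/245, 11/245)
j=3 picked index 3: u0 ∈ [-27/490, 33/490)
j=4 picked index 4: u0 ∈ [-8/245, 27/245)
j=5 picked index 6: u0 ∈ [1/98, 11/98)
j=6 picked index 7: u0 ∈ [3/245, 48/245)
j=7 picked index 7: u0 ∈ [-43/490, 47/490)
j=8 picked index 8: u0 ∈ [-1/245, 19/245)
j=9 picked index 9: u0 ∈ [-11/490, 1/10)
intersection: [3/245, 3/70)

3/245 3/70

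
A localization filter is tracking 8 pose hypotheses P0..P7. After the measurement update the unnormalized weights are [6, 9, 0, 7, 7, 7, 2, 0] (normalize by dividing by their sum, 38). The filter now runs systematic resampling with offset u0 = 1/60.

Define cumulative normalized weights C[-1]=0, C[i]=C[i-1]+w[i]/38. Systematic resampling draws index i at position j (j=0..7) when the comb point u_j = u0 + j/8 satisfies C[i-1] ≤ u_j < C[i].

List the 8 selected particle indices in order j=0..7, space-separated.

0 0 1 1 3 4 5 5

C = [3/19, 15/38, 15/38, 11/19, 29/38, 18/19, 1, 1]
j=0: u_0=1/60 ∈ [0, 3/19) → index 0
j=1: u_1=17/120 ∈ [0, 3/19) → index 0
j=2: u_2=4/15 ∈ [3/19, 15/38) → index 1
j=3: u_3=47/120 ∈ [3/19, 15/38) → index 1
j=4: u_4=31/60 ∈ [15/38, 11/19) → index 3
j=5: u_5=77/120 ∈ [11/19, 29/38) → index 4
j=6: u_6=23/30 ∈ [29/38, 18/19) → index 5
j=7: u_7=107/120 ∈ [29/38, 18/19) → index 5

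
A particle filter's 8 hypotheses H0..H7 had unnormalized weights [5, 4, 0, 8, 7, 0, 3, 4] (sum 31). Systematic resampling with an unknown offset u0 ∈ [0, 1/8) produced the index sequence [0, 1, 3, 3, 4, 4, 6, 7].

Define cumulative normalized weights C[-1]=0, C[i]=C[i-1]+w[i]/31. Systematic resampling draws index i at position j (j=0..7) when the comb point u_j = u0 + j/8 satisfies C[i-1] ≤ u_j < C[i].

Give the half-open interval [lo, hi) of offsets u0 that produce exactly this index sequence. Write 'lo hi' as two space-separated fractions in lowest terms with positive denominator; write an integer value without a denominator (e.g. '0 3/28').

3/62 15/124

C = [5/31, 9/31, 9/31, 17/31, 24/31, 24/31, 27/31, 1]
j=0 picked index 0: u0 ∈ [0, 5/31)
j=1 picked index 1: u0 ∈ [9/248, 41/248)
j=2 picked index 3: u0 ∈ [5/124, 37/124)
j=3 picked index 3: u0 ∈ [-21/248, 43/248)
j=4 picked index 4: u0 ∈ [3/62, 17/62)
j=5 picked index 4: u0 ∈ [-19/248, 37/248)
j=6 picked index 6: u0 ∈ [3/124, 15/124)
j=7 picked index 7: u0 ∈ [-1/248, 1/8)
intersection: [3/62, 15/124)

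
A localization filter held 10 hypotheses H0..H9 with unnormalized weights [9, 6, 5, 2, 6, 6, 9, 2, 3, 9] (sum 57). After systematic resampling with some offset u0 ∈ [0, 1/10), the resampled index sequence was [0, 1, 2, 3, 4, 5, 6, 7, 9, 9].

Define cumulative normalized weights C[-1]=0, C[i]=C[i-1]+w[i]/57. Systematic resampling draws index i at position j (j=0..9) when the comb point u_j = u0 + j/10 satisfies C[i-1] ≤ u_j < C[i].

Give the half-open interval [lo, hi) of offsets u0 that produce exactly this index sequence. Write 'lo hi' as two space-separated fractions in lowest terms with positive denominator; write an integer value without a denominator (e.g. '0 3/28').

6/95 49/570

C = [3/19, 5/19, 20/57, 22/57, 28/57, 34/57, 43/57, 15/19, 16/19, 1]
j=0 picked index 0: u0 ∈ [0, 3/19)
j=1 picked index 1: u0 ∈ [11/190, 31/190)
j=2 picked index 2: u0 ∈ [6/95, 43/285)
j=3 picked index 3: u0 ∈ [29/570, 49/570)
j=4 picked index 4: u0 ∈ [-4/285, 26/285)
j=5 picked index 5: u0 ∈ [-1/114, 11/114)
j=6 picked index 6: u0 ∈ [-1/285, 44/285)
j=7 picked index 7: u0 ∈ [31/570, 17/190)
j=8 picked index 9: u0 ∈ [4/95, 1/5)
j=9 picked index 9: u0 ∈ [-11/190, 1/10)
intersection: [6/95, 49/570)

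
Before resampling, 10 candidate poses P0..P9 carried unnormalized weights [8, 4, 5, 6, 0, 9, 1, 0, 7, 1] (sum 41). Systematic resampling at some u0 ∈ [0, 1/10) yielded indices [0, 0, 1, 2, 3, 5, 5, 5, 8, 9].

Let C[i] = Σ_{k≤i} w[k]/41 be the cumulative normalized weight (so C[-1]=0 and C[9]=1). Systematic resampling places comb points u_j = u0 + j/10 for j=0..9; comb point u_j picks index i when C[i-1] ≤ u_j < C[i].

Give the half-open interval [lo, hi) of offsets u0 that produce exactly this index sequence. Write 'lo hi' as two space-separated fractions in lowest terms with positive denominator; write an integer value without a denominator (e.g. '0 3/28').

31/410 33/410

C = [8/41, 12/41, 17/41, 23/41, 23/41, 32/41, 33/41, 33/41, 40/41, 1]
j=0 picked index 0: u0 ∈ [0, 8/41)
j=1 picked index 0: u0 ∈ [-1/10, 39/410)
j=2 picked index 1: u0 ∈ [-1/205, 19/205)
j=3 picked index 2: u0 ∈ [-3/410, 47/410)
j=4 picked index 3: u0 ∈ [3/205, 33/205)
j=5 picked index 5: u0 ∈ [5/82, 23/82)
j=6 picked index 5: u0 ∈ [-8/205, 37/205)
j=7 picked index 5: u0 ∈ [-57/410, 33/410)
j=8 picked index 8: u0 ∈ [1/205, 36/205)
j=9 picked index 9: u0 ∈ [31/410, 1/10)
intersection: [31/410, 33/410)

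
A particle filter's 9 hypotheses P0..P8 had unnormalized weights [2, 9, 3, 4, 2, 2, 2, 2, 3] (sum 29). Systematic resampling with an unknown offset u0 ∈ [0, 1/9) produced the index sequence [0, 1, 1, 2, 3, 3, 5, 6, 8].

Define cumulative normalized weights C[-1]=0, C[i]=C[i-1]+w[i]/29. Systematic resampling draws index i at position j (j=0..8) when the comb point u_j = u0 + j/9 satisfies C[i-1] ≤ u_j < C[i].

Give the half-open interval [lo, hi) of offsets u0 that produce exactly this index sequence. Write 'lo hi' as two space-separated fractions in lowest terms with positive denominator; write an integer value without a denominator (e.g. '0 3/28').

4/87 13/261

C = [2/29, 11/29, 14/29, 18/29, 20/29, 22/29, 24/29, 26/29, 1]
j=0 picked index 0: u0 ∈ [0, 2/29)
j=1 picked index 1: u0 ∈ [-11/261, 70/261)
j=2 picked index 1: u0 ∈ [-40/261, 41/261)
j=3 picked index 2: u0 ∈ [4/87, 13/87)
j=4 picked index 3: u0 ∈ [10/261, 46/261)
j=5 picked index 3: u0 ∈ [-19/261, 17/261)
j=6 picked index 5: u0 ∈ [2/87, 8/87)
j=7 picked index 6: u0 ∈ [-5/261, 13/261)
j=8 picked index 8: u0 ∈ [2/261, 1/9)
intersection: [4/87, 13/261)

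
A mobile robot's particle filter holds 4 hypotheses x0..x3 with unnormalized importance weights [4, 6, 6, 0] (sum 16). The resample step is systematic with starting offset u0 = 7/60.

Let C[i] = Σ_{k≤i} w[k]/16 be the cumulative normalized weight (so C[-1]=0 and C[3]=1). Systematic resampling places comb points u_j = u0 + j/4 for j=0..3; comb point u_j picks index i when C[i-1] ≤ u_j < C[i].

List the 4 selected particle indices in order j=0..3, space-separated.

C = [1/4, 5/8, 1, 1]
j=0: u_0=7/60 ∈ [0, 1/4) → index 0
j=1: u_1=11/30 ∈ [1/4, 5/8) → index 1
j=2: u_2=37/60 ∈ [1/4, 5/8) → index 1
j=3: u_3=13/15 ∈ [5/8, 1) → index 2

0 1 1 2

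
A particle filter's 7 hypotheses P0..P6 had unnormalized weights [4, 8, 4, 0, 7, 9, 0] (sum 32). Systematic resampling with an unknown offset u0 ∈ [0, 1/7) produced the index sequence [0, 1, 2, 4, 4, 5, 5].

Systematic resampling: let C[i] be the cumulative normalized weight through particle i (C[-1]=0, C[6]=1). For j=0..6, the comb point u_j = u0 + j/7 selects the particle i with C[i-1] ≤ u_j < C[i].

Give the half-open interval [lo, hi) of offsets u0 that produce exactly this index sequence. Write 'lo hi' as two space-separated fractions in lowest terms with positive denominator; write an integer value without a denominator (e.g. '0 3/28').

5/56 1/8

C = [1/8, 3/8, 1/2, 1/2, 23/32, 1, 1]
j=0 picked index 0: u0 ∈ [0, 1/8)
j=1 picked index 1: u0 ∈ [-1/56, 13/56)
j=2 picked index 2: u0 ∈ [5/56, 3/14)
j=3 picked index 4: u0 ∈ [1/14, 65/224)
j=4 picked index 4: u0 ∈ [-1/14, 33/224)
j=5 picked index 5: u0 ∈ [1/224, 2/7)
j=6 picked index 5: u0 ∈ [-31/224, 1/7)
intersection: [5/56, 1/8)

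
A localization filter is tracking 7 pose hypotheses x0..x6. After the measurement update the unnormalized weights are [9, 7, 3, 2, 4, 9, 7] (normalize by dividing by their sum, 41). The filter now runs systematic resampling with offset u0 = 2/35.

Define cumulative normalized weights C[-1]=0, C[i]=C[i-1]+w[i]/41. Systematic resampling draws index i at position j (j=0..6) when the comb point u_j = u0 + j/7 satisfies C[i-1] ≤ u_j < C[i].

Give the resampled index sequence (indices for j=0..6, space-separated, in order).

C = [9/41, 16/41, 19/41, 21/41, 25/41, 34/41, 1]
j=0: u_0=2/35 ∈ [0, 9/41) → index 0
j=1: u_1=1/5 ∈ [0, 9/41) → index 0
j=2: u_2=12/35 ∈ [9/41, 16/41) → index 1
j=3: u_3=17/35 ∈ [19/41, 21/41) → index 3
j=4: u_4=22/35 ∈ [25/41, 34/41) → index 5
j=5: u_5=27/35 ∈ [25/41, 34/41) → index 5
j=6: u_6=32/35 ∈ [34/41, 1) → index 6

0 0 1 3 5 5 6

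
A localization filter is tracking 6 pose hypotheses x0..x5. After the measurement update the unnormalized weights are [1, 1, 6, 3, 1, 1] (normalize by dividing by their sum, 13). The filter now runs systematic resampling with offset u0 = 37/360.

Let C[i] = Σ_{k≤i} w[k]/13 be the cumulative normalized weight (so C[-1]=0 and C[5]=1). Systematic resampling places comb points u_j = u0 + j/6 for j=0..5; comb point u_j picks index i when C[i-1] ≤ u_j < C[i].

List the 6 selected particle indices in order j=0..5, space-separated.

1 2 2 2 3 5

C = [1/13, 2/13, 8/13, 11/13, 12/13, 1]
j=0: u_0=37/360 ∈ [1/13, 2/13) → index 1
j=1: u_1=97/360 ∈ [2/13, 8/13) → index 2
j=2: u_2=157/360 ∈ [2/13, 8/13) → index 2
j=3: u_3=217/360 ∈ [2/13, 8/13) → index 2
j=4: u_4=277/360 ∈ [8/13, 11/13) → index 3
j=5: u_5=337/360 ∈ [12/13, 1) → index 5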